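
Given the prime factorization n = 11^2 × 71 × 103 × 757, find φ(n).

φ(669848861) = 669848861 · (1 − 1/11) · (1 − 1/71) · (1 − 1/103) · (1 − 1/757)
       = 669848861 · 53978400/60895351 = 593762400.

593762400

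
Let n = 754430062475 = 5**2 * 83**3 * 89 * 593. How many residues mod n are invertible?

588578524160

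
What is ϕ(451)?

400

Prime factorization: 451 = 11 · 41.
φ(11) = 11 − 1 = 10.
φ(41) = 41 − 1 = 40.
Multiply: 10 · 40 = 400.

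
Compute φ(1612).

Prime factorization: 1612 = 2**2 × 13 × 31.
φ(2^2) = 2^1·(2−1) = 2·1 = 2.
φ(13) = 13 − 1 = 12.
φ(31) = 31 − 1 = 30.
Since φ is multiplicative, φ(1612) = 2 · 12 · 30 = 720.

720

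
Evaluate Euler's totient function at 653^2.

425756

φ(426409) = 426409 · (1 − 1/653)
       = 426409 · 652/653 = 425756.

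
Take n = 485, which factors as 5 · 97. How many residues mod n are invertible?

φ(485) = 485 · (1 − 1/5) · (1 − 1/97)
       = 485 · 384/485 = 384.

384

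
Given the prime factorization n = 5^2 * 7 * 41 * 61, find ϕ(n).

288000

φ(5^2) = 5^1·(5−1) = 5·4 = 20.
φ(7) = 7 − 1 = 6.
φ(41) = 41 − 1 = 40.
φ(61) = 61 − 1 = 60.
φ(437675) = 20 × 6 × 40 × 60 = 288000.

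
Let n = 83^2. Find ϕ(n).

6806

φ(83^2) = 83^2 − 83^1 = 6889 − 83 = 6806.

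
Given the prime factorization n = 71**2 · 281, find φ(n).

1391600

φ(1416521) = 1416521 · (1 − 1/71) · (1 − 1/281)
       = 1416521 · 19600/19951 = 1391600.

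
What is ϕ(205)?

160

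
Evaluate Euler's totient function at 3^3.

φ(3^3) = 3^2·(3−1) = 9·2 = 18.

18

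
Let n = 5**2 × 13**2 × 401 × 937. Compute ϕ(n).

φ(5^2) = 5^2 − 5^1 = 25 − 5 = 20.
φ(13^2) = 13^1·(13−1) = 13·12 = 156.
φ(401) = 401 − 1 = 400.
φ(937) = 937 − 1 = 936.
Multiply: 20 · 156 · 400 · 936 = 1168128000.

1168128000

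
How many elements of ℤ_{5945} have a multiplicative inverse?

Prime factorization: 5945 = 5 · 29 · 41.
φ(5945) = 5945 · (1 − 1/5) · (1 − 1/29) · (1 − 1/41)
       = 5945 · 4480/5945 = 4480.

4480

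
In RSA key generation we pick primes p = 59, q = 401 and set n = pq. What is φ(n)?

23200

φ(n) = (p − 1)(q − 1) = (59−1)(401−1) = 58·400 = 23200.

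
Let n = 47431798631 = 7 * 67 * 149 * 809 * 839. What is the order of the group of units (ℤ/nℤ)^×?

φ(47431798631) = 47431798631 · (1 − 1/7) · (1 − 1/67) · (1 − 1/149) · (1 − 1/809) · (1 − 1/839)
       = 47431798631 · 39683711232/47431798631 = 39683711232.

39683711232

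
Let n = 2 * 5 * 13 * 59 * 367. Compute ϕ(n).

φ(2) = 2 − 1 = 1.
φ(5) = 5 − 1 = 4.
φ(13) = 13 − 1 = 12.
φ(59) = 59 − 1 = 58.
φ(367) = 367 − 1 = 366.
Multiply: 1 · 4 · 12 · 58 · 366 = 1018944.

1018944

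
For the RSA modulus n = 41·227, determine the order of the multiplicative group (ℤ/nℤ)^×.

φ(n) = (p − 1)(q − 1) = (41−1)(227−1) = 40·226 = 9040.

9040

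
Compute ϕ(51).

Prime factorization: 51 = 3 * 17.
φ(51) = 51 · (1 − 1/3) · (1 − 1/17)
       = 51 · 32/51 = 32.

32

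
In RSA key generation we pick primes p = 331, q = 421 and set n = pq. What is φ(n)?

138600

φ(139351) = 139351 · (1 − 1/331) · (1 − 1/421)
       = 139351 · 138600/139351 = 138600.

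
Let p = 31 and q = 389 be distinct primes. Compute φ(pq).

11640

φ(31) = 31 − 1 = 30.
φ(389) = 389 − 1 = 388.
Multiply: 30 · 388 = 11640.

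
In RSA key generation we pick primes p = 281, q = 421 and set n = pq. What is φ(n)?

φ(118301) = 118301 · (1 − 1/281) · (1 − 1/421)
       = 118301 · 117600/118301 = 117600.

117600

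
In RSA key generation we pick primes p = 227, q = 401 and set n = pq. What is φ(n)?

90400

For distinct primes, φ(pq) = (p−1)(q−1) = 226 × 400 = 90400.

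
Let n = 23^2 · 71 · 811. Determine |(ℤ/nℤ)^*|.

28690200

φ(30460349) = 30460349 · (1 − 1/23) · (1 − 1/71) · (1 − 1/811)
       = 30460349 · 1247400/1324363 = 28690200.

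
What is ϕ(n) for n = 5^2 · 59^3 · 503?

φ(2582640925) = 2582640925 · (1 − 1/5) · (1 − 1/59) · (1 − 1/503)
       = 2582640925 · 116464/148385 = 2027055920.

2027055920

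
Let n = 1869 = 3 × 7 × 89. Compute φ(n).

φ(1869) = 1869 · (1 − 1/3) · (1 − 1/7) · (1 − 1/89)
       = 1869 · 1056/1869 = 1056.

1056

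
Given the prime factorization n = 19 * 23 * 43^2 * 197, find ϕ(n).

140174496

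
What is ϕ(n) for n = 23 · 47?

1012

φ(23) = 23 − 1 = 22.
φ(47) = 47 − 1 = 46.
Multiply: 22 · 46 = 1012.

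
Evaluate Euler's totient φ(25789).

23040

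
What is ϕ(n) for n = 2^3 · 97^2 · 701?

26073600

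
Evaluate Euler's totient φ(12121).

12121 = 17 · 23 · 31.
φ(12121) = 12121 · (1 − 1/17) · (1 − 1/23) · (1 − 1/31)
       = 12121 · 10560/12121 = 10560.

10560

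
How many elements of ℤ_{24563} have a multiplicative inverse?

18480

Prime factorization: 24563 = 7 * 11^2 * 29.
φ(24563) = 24563 · (1 − 1/7) · (1 − 1/11) · (1 − 1/29)
       = 24563 · 1680/2233 = 18480.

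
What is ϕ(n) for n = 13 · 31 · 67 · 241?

φ(13) = 13 − 1 = 12.
φ(31) = 31 − 1 = 30.
φ(67) = 67 − 1 = 66.
φ(241) = 241 − 1 = 240.
φ(6507241) = 12 × 30 × 66 × 240 = 5702400.

5702400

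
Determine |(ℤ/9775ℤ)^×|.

7040

Factor 9775: 9775 = 5**2 · 17 · 23.
φ(5^2) = 5^1·(5−1) = 5·4 = 20.
φ(17) = 17 − 1 = 16.
φ(23) = 23 − 1 = 22.
Since φ is multiplicative, φ(9775) = 20 · 16 · 22 = 7040.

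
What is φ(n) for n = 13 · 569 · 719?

4893888

φ(13) = 13 − 1 = 12.
φ(569) = 569 − 1 = 568.
φ(719) = 719 − 1 = 718.
Multiply: 12 · 568 · 718 = 4893888.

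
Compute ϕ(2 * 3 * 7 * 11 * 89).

10560

φ(2) = 2 − 1 = 1.
φ(3) = 3 − 1 = 2.
φ(7) = 7 − 1 = 6.
φ(11) = 11 − 1 = 10.
φ(89) = 89 − 1 = 88.
Multiply: 1 · 2 · 6 · 10 · 88 = 10560.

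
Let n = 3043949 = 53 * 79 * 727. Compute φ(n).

2944656

φ(3043949) = 3043949 · (1 − 1/53) · (1 − 1/79) · (1 − 1/727)
       = 3043949 · 2944656/3043949 = 2944656.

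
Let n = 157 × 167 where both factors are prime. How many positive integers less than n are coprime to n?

φ(n) = (p − 1)(q − 1) = (157−1)(167−1) = 156·166 = 25896.

25896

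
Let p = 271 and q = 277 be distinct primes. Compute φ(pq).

74520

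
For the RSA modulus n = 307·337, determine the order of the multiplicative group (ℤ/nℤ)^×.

For distinct primes, φ(pq) = (p−1)(q−1) = 306 × 336 = 102816.

102816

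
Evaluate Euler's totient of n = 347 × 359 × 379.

46822104

φ(47213167) = 47213167 · (1 − 1/347) · (1 − 1/359) · (1 − 1/379)
       = 47213167 · 46822104/47213167 = 46822104.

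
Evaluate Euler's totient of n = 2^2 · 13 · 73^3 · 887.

8158741632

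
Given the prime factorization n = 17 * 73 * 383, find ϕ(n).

φ(17) = 17 − 1 = 16.
φ(73) = 73 − 1 = 72.
φ(383) = 383 − 1 = 382.
φ(475303) = 16 × 72 × 382 = 440064.

440064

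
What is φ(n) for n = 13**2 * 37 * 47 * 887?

φ(13^2) = 13^1·(13−1) = 13·12 = 156.
φ(37) = 37 − 1 = 36.
φ(47) = 47 − 1 = 46.
φ(887) = 887 − 1 = 886.
Multiply: 156 · 36 · 46 · 886 = 228885696.

228885696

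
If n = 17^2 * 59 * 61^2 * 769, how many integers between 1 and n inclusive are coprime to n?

44344442880

φ(48790566899) = 48790566899 · (1 − 1/17) · (1 − 1/59) · (1 − 1/61) · (1 − 1/769)
       = 48790566899 · 42762240/47049727 = 44344442880.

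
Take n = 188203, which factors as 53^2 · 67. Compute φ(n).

φ(188203) = 188203 · (1 − 1/53) · (1 − 1/67)
       = 188203 · 3432/3551 = 181896.

181896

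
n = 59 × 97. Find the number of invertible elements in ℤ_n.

φ(5723) = 5723 · (1 − 1/59) · (1 − 1/97)
       = 5723 · 5568/5723 = 5568.

5568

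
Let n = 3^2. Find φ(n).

φ(9) = 9 · (1 − 1/3)
       = 9 · 2/3 = 6.

6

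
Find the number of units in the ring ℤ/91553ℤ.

67200

Factor 91553: 91553 = 7 · 11 · 29 · 41.
φ(7) = 7 − 1 = 6.
φ(11) = 11 − 1 = 10.
φ(29) = 29 − 1 = 28.
φ(41) = 41 − 1 = 40.
Multiply: 6 · 10 · 28 · 40 = 67200.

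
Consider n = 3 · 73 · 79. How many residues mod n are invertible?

φ(17301) = 17301 · (1 − 1/3) · (1 − 1/73) · (1 − 1/79)
       = 17301 · 11232/17301 = 11232.

11232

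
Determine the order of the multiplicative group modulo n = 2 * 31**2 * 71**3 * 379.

φ(260715973018) = 260715973018 · (1 − 1/2) · (1 − 1/31) · (1 − 1/71) · (1 − 1/379)
       = 260715973018 · 793800/1668358 = 124047919800.

124047919800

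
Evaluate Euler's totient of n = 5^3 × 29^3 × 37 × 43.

φ(5^3) = 5^2·(5−1) = 25·4 = 100.
φ(29^3) = 29^3 − 29^2 = 24389 − 841 = 23548.
φ(37) = 37 − 1 = 36.
φ(43) = 43 − 1 = 42.
Since φ is multiplicative, φ(4850362375) = 100 · 23548 · 36 · 42 = 3560457600.

3560457600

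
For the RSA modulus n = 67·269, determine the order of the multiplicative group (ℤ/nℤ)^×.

17688

For distinct primes, φ(pq) = (p−1)(q−1) = 66 × 268 = 17688.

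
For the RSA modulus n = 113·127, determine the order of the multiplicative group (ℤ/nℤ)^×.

14112

φ(pq) = (p−1)(q−1) = 112 · 126 = 14112.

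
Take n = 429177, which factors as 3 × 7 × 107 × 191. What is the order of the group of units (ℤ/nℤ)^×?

φ(429177) = 429177 · (1 − 1/3) · (1 − 1/7) · (1 − 1/107) · (1 − 1/191)
       = 429177 · 241680/429177 = 241680.

241680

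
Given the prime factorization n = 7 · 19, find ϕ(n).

108

φ(7) = 7 − 1 = 6.
φ(19) = 19 − 1 = 18.
Multiply: 6 · 18 = 108.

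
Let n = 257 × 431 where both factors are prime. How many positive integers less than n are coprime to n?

110080

For distinct primes, φ(pq) = (p−1)(q−1) = 256 × 430 = 110080.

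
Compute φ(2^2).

φ(2^2) = 2^1·(2−1) = 2·1 = 2.

2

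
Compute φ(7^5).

14406

φ(16807) = 16807 · (1 − 1/7)
       = 16807 · 6/7 = 14406.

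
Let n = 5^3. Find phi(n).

100

φ(125) = 125 · (1 − 1/5)
       = 125 · 4/5 = 100.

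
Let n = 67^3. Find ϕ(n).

φ(300763) = 300763 · (1 − 1/67)
       = 300763 · 66/67 = 296274.

296274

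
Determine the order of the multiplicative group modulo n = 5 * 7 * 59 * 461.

φ(5) = 5 − 1 = 4.
φ(7) = 7 − 1 = 6.
φ(59) = 59 − 1 = 58.
φ(461) = 461 − 1 = 460.
Multiply: 4 · 6 · 58 · 460 = 640320.

640320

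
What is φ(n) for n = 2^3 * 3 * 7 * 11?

φ(1848) = 1848 · (1 − 1/2) · (1 − 1/3) · (1 − 1/7) · (1 − 1/11)
       = 1848 · 120/462 = 480.

480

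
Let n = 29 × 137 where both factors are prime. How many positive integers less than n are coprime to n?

φ(3973) = 3973 · (1 − 1/29) · (1 − 1/137)
       = 3973 · 3808/3973 = 3808.

3808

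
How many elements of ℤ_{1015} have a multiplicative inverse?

Prime factorization: 1015 = 5 × 7 × 29.
φ(5) = 5 − 1 = 4.
φ(7) = 7 − 1 = 6.
φ(29) = 29 − 1 = 28.
Multiply: 4 · 6 · 28 = 672.

672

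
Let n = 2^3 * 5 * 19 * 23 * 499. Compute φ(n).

3155328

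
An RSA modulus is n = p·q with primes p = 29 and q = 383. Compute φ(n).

φ(29) = 29 − 1 = 28.
φ(383) = 383 − 1 = 382.
Multiply: 28 · 382 = 10696.

10696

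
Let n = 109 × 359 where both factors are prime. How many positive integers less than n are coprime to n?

38664

For distinct primes, φ(pq) = (p−1)(q−1) = 108 × 358 = 38664.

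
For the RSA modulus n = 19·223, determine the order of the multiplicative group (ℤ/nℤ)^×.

3996

φ(19) = 19 − 1 = 18.
φ(223) = 223 − 1 = 222.
φ(4237) = 18 × 222 = 3996.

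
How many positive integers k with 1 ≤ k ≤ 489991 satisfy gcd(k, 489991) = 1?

489991 = 17 · 19 · 37 · 41.
φ(17) = 17 − 1 = 16.
φ(19) = 19 − 1 = 18.
φ(37) = 37 − 1 = 36.
φ(41) = 41 − 1 = 40.
φ(489991) = 16 × 18 × 36 × 40 = 414720.

414720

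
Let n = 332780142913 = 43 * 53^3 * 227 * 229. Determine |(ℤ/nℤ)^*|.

316116859968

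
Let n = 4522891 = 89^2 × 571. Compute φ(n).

4464240

φ(4522891) = 4522891 · (1 − 1/89) · (1 − 1/571)
       = 4522891 · 50160/50819 = 4464240.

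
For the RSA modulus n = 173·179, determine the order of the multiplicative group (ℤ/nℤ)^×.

30616

φ(n) = (p − 1)(q − 1) = (173−1)(179−1) = 172·178 = 30616.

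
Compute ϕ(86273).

72600

Prime factorization: 86273 = 11^2 × 23 × 31.
φ(86273) = 86273 · (1 − 1/11) · (1 − 1/23) · (1 − 1/31)
       = 86273 · 6600/7843 = 72600.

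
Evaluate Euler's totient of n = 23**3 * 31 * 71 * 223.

5425635600

φ(23^3) = 23^3 − 23^2 = 12167 − 529 = 11638.
φ(31) = 31 − 1 = 30.
φ(71) = 71 − 1 = 70.
φ(223) = 223 − 1 = 222.
Multiply: 11638 · 30 · 70 · 222 = 5425635600.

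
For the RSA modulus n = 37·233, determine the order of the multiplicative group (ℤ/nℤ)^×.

8352

For distinct primes, φ(pq) = (p−1)(q−1) = 36 × 232 = 8352.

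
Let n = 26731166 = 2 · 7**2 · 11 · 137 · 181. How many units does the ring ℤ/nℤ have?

φ(26731166) = 26731166 · (1 − 1/2) · (1 − 1/7) · (1 − 1/11) · (1 − 1/137) · (1 − 1/181)
       = 26731166 · 1468800/3818738 = 10281600.

10281600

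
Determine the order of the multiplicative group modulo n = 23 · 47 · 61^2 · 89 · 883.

φ(23) = 23 − 1 = 22.
φ(47) = 47 − 1 = 46.
φ(61^2) = 61^2 − 61^1 = 3721 − 61 = 3660.
φ(89) = 89 − 1 = 88.
φ(883) = 883 − 1 = 882.
Since φ is multiplicative, φ(316108427387) = 22 · 46 · 3660 · 88 · 882 = 287483454720.

287483454720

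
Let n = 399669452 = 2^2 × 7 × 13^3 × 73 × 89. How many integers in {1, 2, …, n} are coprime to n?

φ(2^2) = 2^1·(2−1) = 2·1 = 2.
φ(7) = 7 − 1 = 6.
φ(13^3) = 13^3 − 13^2 = 2197 − 169 = 2028.
φ(73) = 73 − 1 = 72.
φ(89) = 89 − 1 = 88.
φ(399669452) = 2 × 6 × 2028 × 72 × 88 = 154192896.

154192896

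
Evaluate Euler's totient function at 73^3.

383688

φ(389017) = 389017 · (1 − 1/73)
       = 389017 · 72/73 = 383688.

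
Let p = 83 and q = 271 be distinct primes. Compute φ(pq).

22140

For distinct primes, φ(pq) = (p−1)(q−1) = 82 × 270 = 22140.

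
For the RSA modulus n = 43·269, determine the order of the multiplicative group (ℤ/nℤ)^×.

11256

φ(pq) = (p−1)(q−1) = 42 · 268 = 11256.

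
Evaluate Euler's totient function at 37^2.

φ(1369) = 1369 · (1 − 1/37)
       = 1369 · 36/37 = 1332.

1332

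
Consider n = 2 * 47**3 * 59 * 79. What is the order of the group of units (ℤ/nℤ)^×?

459701736

φ(2) = 2 − 1 = 1.
φ(47^3) = 47^2·(47−1) = 2209·46 = 101614.
φ(59) = 59 − 1 = 58.
φ(79) = 79 − 1 = 78.
Multiply: 1 · 101614 · 58 · 78 = 459701736.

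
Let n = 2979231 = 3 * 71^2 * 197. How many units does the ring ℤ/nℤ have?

φ(2979231) = 2979231 · (1 − 1/3) · (1 − 1/71) · (1 − 1/197)
       = 2979231 · 27440/41961 = 1948240.

1948240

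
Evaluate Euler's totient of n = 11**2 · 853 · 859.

80411760

φ(88659967) = 88659967 · (1 − 1/11) · (1 − 1/853) · (1 − 1/859)
       = 88659967 · 7310160/8059997 = 80411760.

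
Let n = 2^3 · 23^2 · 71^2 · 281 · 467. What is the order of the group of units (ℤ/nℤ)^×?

1312534854400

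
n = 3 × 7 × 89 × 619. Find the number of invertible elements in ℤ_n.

652608

φ(1156911) = 1156911 · (1 − 1/3) · (1 − 1/7) · (1 − 1/89) · (1 − 1/619)
       = 1156911 · 652608/1156911 = 652608.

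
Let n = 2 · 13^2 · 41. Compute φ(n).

φ(2) = 2 − 1 = 1.
φ(13^2) = 13^2 − 13^1 = 169 − 13 = 156.
φ(41) = 41 − 1 = 40.
Multiply: 1 · 156 · 40 = 6240.

6240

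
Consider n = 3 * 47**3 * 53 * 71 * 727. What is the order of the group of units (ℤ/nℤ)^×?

537058441920

φ(3) = 3 − 1 = 2.
φ(47^3) = 47^2·(47−1) = 2209·46 = 101614.
φ(53) = 53 − 1 = 52.
φ(71) = 71 − 1 = 70.
φ(727) = 727 − 1 = 726.
Multiply: 2 · 101614 · 52 · 70 · 726 = 537058441920.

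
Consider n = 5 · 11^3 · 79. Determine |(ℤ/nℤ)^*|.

φ(5) = 5 − 1 = 4.
φ(11^3) = 11^3 − 11^2 = 1331 − 121 = 1210.
φ(79) = 79 − 1 = 78.
Multiply: 4 · 1210 · 78 = 377520.

377520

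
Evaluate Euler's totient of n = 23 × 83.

1804

φ(23) = 23 − 1 = 22.
φ(83) = 83 − 1 = 82.
Multiply: 22 · 82 = 1804.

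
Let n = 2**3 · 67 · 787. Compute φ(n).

φ(2^3) = 2^2·(2−1) = 4·1 = 4.
φ(67) = 67 − 1 = 66.
φ(787) = 787 − 1 = 786.
Multiply: 4 · 66 · 786 = 207504.

207504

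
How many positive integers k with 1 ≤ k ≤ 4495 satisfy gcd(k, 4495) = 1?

Factor 4495: 4495 = 5 · 29 · 31.
φ(5) = 5 − 1 = 4.
φ(29) = 29 − 1 = 28.
φ(31) = 31 − 1 = 30.
Multiply: 4 · 28 · 30 = 3360.

3360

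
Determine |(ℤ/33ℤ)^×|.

20

Prime factorization: 33 = 3 * 11.
φ(3) = 3 − 1 = 2.
φ(11) = 11 − 1 = 10.
φ(33) = 2 × 10 = 20.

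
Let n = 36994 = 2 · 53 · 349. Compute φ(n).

18096

φ(2) = 2 − 1 = 1.
φ(53) = 53 − 1 = 52.
φ(349) = 349 − 1 = 348.
φ(36994) = 1 × 52 × 348 = 18096.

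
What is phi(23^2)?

506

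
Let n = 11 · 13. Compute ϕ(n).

φ(143) = 143 · (1 − 1/11) · (1 − 1/13)
       = 143 · 120/143 = 120.

120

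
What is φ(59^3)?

201898

φ(59^3) = 59^2·(59−1) = 3481·58 = 201898.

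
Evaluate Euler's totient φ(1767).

First factor: 1767 = 3 · 19 · 31.
φ(1767) = 1767 · (1 − 1/3) · (1 − 1/19) · (1 − 1/31)
       = 1767 · 1080/1767 = 1080.

1080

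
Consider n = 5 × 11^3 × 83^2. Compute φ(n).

φ(45846295) = 45846295 · (1 − 1/5) · (1 − 1/11) · (1 − 1/83)
       = 45846295 · 3280/4565 = 32941040.

32941040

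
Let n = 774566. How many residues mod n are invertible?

345960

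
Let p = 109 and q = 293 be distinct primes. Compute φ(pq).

φ(pq) = (p−1)(q−1) = 108 · 292 = 31536.

31536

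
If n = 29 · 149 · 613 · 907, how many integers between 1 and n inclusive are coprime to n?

φ(29) = 29 − 1 = 28.
φ(149) = 149 − 1 = 148.
φ(613) = 613 − 1 = 612.
φ(907) = 907 − 1 = 906.
Multiply: 28 · 148 · 612 · 906 = 2297731968.

2297731968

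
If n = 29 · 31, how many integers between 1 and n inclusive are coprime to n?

φ(899) = 899 · (1 − 1/29) · (1 − 1/31)
       = 899 · 840/899 = 840.

840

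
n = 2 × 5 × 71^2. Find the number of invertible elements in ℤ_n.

φ(2) = 2 − 1 = 1.
φ(5) = 5 − 1 = 4.
φ(71^2) = 71^2 − 71^1 = 5041 − 71 = 4970.
Multiply: 1 · 4 · 4970 = 19880.

19880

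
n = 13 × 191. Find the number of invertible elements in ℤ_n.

φ(13) = 13 − 1 = 12.
φ(191) = 191 − 1 = 190.
Multiply: 12 · 190 = 2280.

2280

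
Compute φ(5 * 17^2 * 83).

89216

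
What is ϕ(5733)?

First factor: 5733 = 3^2 · 7^2 · 13.
φ(5733) = 5733 · (1 − 1/3) · (1 − 1/7) · (1 − 1/13)
       = 5733 · 144/273 = 3024.

3024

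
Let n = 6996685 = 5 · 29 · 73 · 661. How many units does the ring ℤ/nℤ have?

5322240

φ(6996685) = 6996685 · (1 − 1/5) · (1 − 1/29) · (1 − 1/73) · (1 − 1/661)
       = 6996685 · 5322240/6996685 = 5322240.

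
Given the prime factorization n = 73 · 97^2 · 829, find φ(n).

555144192

φ(569404453) = 569404453 · (1 − 1/73) · (1 − 1/97) · (1 − 1/829)
       = 569404453 · 5723136/5870149 = 555144192.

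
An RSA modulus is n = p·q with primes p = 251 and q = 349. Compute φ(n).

87000

φ(251) = 251 − 1 = 250.
φ(349) = 349 − 1 = 348.
φ(87599) = 250 × 348 = 87000.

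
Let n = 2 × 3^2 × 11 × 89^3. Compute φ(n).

41822880

φ(2) = 2 − 1 = 1.
φ(3^2) = 3^1·(3−1) = 3·2 = 6.
φ(11) = 11 − 1 = 10.
φ(89^3) = 89^2·(89−1) = 7921·88 = 697048.
Since φ is multiplicative, φ(139583862) = 1 · 6 · 10 · 697048 = 41822880.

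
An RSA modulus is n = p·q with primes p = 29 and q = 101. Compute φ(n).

2800

φ(pq) = (p−1)(q−1) = 28 · 100 = 2800.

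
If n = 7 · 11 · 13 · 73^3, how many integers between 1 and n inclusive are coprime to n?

φ(389406017) = 389406017 · (1 − 1/7) · (1 − 1/11) · (1 − 1/13) · (1 − 1/73)
       = 389406017 · 51840/73073 = 276255360.

276255360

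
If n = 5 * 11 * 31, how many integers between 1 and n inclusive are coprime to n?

1200

φ(1705) = 1705 · (1 − 1/5) · (1 − 1/11) · (1 − 1/31)
       = 1705 · 1200/1705 = 1200.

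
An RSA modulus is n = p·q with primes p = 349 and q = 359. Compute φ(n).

124584

φ(125291) = 125291 · (1 − 1/349) · (1 − 1/359)
       = 125291 · 124584/125291 = 124584.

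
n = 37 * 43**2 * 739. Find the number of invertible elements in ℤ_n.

47981808

φ(37) = 37 − 1 = 36.
φ(43^2) = 43^1·(43−1) = 43·42 = 1806.
φ(739) = 739 − 1 = 738.
Since φ is multiplicative, φ(50557207) = 36 · 1806 · 738 = 47981808.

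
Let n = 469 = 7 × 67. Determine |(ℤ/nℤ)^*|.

396

φ(469) = 469 · (1 − 1/7) · (1 − 1/67)
       = 469 · 396/469 = 396.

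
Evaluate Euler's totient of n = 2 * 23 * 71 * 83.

φ(271078) = 271078 · (1 − 1/2) · (1 − 1/23) · (1 − 1/71) · (1 − 1/83)
       = 271078 · 126280/271078 = 126280.

126280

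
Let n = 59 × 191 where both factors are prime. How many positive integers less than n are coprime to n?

φ(pq) = (p−1)(q−1) = 58 · 190 = 11020.

11020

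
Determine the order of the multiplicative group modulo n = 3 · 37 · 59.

4176

φ(3) = 3 − 1 = 2.
φ(37) = 37 − 1 = 36.
φ(59) = 59 − 1 = 58.
Since φ is multiplicative, φ(6549) = 2 · 36 · 58 = 4176.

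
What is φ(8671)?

7392

Factor 8671: 8671 = 13 · 23 · 29.
φ(13) = 13 − 1 = 12.
φ(23) = 23 − 1 = 22.
φ(29) = 29 − 1 = 28.
Since φ is multiplicative, φ(8671) = 12 · 22 · 28 = 7392.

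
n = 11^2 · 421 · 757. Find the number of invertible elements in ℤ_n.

34927200

φ(38562337) = 38562337 · (1 − 1/11) · (1 − 1/421) · (1 − 1/757)
       = 38562337 · 3175200/3505667 = 34927200.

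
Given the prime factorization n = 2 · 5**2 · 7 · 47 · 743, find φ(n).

4095840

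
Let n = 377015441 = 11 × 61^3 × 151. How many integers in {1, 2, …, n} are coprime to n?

334890000

φ(377015441) = 377015441 · (1 − 1/11) · (1 − 1/61) · (1 − 1/151)
       = 377015441 · 90000/101321 = 334890000.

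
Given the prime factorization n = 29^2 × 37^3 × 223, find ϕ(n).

φ(9499615579) = 9499615579 · (1 − 1/29) · (1 − 1/37) · (1 − 1/223)
       = 9499615579 · 223776/239279 = 8884130976.

8884130976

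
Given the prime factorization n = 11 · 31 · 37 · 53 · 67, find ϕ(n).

37065600

φ(11) = 11 − 1 = 10.
φ(31) = 31 − 1 = 30.
φ(37) = 37 − 1 = 36.
φ(53) = 53 − 1 = 52.
φ(67) = 67 − 1 = 66.
Since φ is multiplicative, φ(44802967) = 10 · 30 · 36 · 52 · 66 = 37065600.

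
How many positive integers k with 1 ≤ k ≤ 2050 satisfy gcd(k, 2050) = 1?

800

First factor: 2050 = 2 × 5^2 × 41.
φ(2050) = 2050 · (1 − 1/2) · (1 − 1/5) · (1 − 1/41)
       = 2050 · 160/410 = 800.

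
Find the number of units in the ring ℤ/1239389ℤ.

1088640

Prime factorization: 1239389 = 19 × 37 × 41 × 43.
φ(1239389) = 1239389 · (1 − 1/19) · (1 − 1/37) · (1 − 1/41) · (1 − 1/43)
       = 1239389 · 1088640/1239389 = 1088640.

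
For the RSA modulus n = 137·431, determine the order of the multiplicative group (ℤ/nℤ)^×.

58480

φ(137) = 137 − 1 = 136.
φ(431) = 431 − 1 = 430.
φ(59047) = 136 × 430 = 58480.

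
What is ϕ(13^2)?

φ(13^2) = 13^1·(13−1) = 13·12 = 156.

156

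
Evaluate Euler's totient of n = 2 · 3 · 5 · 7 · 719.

34464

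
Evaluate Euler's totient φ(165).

First factor: 165 = 3 × 5 × 11.
φ(165) = 165 · (1 − 1/3) · (1 − 1/5) · (1 − 1/11)
       = 165 · 80/165 = 80.

80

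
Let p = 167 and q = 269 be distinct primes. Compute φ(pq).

44488

For distinct primes, φ(pq) = (p−1)(q−1) = 166 × 268 = 44488.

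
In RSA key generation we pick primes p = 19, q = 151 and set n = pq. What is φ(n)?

2700

φ(n) = (p − 1)(q − 1) = (19−1)(151−1) = 18·150 = 2700.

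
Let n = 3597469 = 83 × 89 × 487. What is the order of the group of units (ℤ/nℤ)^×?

3506976

φ(83) = 83 − 1 = 82.
φ(89) = 89 − 1 = 88.
φ(487) = 487 − 1 = 486.
φ(3597469) = 82 × 88 × 486 = 3506976.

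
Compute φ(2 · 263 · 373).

φ(2) = 2 − 1 = 1.
φ(263) = 263 − 1 = 262.
φ(373) = 373 − 1 = 372.
φ(196198) = 1 × 262 × 372 = 97464.

97464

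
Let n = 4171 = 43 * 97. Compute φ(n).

4032

φ(4171) = 4171 · (1 − 1/43) · (1 − 1/97)
       = 4171 · 4032/4171 = 4032.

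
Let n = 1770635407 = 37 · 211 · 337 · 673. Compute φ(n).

φ(1770635407) = 1770635407 · (1 − 1/37) · (1 − 1/211) · (1 − 1/337) · (1 − 1/673)
       = 1770635407 · 1706987520/1770635407 = 1706987520.

1706987520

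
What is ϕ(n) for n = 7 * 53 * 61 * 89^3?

13048738560

φ(15954153439) = 15954153439 · (1 − 1/7) · (1 − 1/53) · (1 − 1/61) · (1 − 1/89)
       = 15954153439 · 1647360/2014159 = 13048738560.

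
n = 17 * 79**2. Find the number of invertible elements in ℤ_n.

98592

φ(17) = 17 − 1 = 16.
φ(79^2) = 79^1·(79−1) = 79·78 = 6162.
Since φ is multiplicative, φ(106097) = 16 · 6162 = 98592.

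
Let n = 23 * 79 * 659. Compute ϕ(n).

φ(23) = 23 − 1 = 22.
φ(79) = 79 − 1 = 78.
φ(659) = 659 − 1 = 658.
Since φ is multiplicative, φ(1197403) = 22 · 78 · 658 = 1129128.

1129128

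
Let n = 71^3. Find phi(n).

352870

φ(357911) = 357911 · (1 − 1/71)
       = 357911 · 70/71 = 352870.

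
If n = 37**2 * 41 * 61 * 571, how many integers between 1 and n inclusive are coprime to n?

1822176000

φ(1955029199) = 1955029199 · (1 − 1/37) · (1 − 1/41) · (1 − 1/61) · (1 − 1/571)
       = 1955029199 · 49248000/52838627 = 1822176000.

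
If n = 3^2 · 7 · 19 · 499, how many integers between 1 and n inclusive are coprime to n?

322704

φ(597303) = 597303 · (1 − 1/3) · (1 − 1/7) · (1 − 1/19) · (1 − 1/499)
       = 597303 · 107568/199101 = 322704.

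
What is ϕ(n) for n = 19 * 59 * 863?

899928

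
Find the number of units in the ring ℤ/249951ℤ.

139776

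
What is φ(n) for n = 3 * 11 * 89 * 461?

φ(1353957) = 1353957 · (1 − 1/3) · (1 − 1/11) · (1 − 1/89) · (1 − 1/461)
       = 1353957 · 809600/1353957 = 809600.

809600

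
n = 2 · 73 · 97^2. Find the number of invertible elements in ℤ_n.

670464

φ(1373714) = 1373714 · (1 − 1/2) · (1 − 1/73) · (1 − 1/97)
       = 1373714 · 6912/14162 = 670464.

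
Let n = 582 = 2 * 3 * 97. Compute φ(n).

φ(582) = 582 · (1 − 1/2) · (1 − 1/3) · (1 − 1/97)
       = 582 · 192/582 = 192.

192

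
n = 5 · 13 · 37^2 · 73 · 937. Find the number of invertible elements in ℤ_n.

φ(6086662985) = 6086662985 · (1 − 1/5) · (1 − 1/13) · (1 − 1/37) · (1 − 1/73) · (1 − 1/937)
       = 6086662985 · 116453376/164504405 = 4308774912.

4308774912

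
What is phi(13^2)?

φ(13^2) = 13^1·(13−1) = 13·12 = 156.

156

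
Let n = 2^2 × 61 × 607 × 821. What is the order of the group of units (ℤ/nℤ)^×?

φ(2^2) = 2^2 − 2^1 = 4 − 2 = 2.
φ(61) = 61 − 1 = 60.
φ(607) = 607 − 1 = 606.
φ(821) = 821 − 1 = 820.
Since φ is multiplicative, φ(121596668) = 2 · 60 · 606 · 820 = 59630400.

59630400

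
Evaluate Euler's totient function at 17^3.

φ(4913) = 4913 · (1 − 1/17)
       = 4913 · 16/17 = 4624.

4624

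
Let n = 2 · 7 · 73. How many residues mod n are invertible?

432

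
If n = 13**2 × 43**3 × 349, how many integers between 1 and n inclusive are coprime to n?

φ(4689402367) = 4689402367 · (1 − 1/13) · (1 − 1/43) · (1 − 1/349)
       = 4689402367 · 175392/195091 = 4215897504.

4215897504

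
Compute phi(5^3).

100

φ(5^3) = 5^3 − 5^2 = 125 − 25 = 100.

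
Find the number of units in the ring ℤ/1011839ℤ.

First factor: 1011839 = 23 · 29 · 37 · 41.
φ(23) = 23 − 1 = 22.
φ(29) = 29 − 1 = 28.
φ(37) = 37 − 1 = 36.
φ(41) = 41 − 1 = 40.
Multiply: 22 · 28 · 36 · 40 = 887040.

887040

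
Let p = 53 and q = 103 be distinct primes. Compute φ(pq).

5304

φ(pq) = (p−1)(q−1) = 52 · 102 = 5304.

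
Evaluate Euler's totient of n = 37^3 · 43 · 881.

1821536640

φ(37^3) = 37^3 − 37^2 = 50653 − 1369 = 49284.
φ(43) = 43 − 1 = 42.
φ(881) = 881 − 1 = 880.
φ(1918887599) = 49284 × 42 × 880 = 1821536640.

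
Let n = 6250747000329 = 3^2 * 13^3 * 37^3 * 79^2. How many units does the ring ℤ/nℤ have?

φ(6250747000329) = 6250747000329 · (1 − 1/3) · (1 − 1/13) · (1 − 1/37) · (1 − 1/79)
       = 6250747000329 · 67392/113997 = 3695275681344.

3695275681344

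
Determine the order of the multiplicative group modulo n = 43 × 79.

3276

φ(43) = 43 − 1 = 42.
φ(79) = 79 − 1 = 78.
Multiply: 42 · 78 = 3276.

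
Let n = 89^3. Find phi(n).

φ(89^3) = 89^3 − 89^2 = 704969 − 7921 = 697048.

697048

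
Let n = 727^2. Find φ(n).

527802

φ(727^2) = 727^2 − 727^1 = 528529 − 727 = 527802.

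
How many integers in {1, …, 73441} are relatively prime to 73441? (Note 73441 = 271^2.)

73170

φ(271^2) = 271^2 − 271^1 = 73441 − 271 = 73170.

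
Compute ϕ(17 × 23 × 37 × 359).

4536576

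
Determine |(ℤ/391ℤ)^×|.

Prime factorization: 391 = 17 × 23.
φ(391) = 391 · (1 − 1/17) · (1 − 1/23)
       = 391 · 352/391 = 352.

352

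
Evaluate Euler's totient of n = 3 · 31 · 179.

φ(3) = 3 − 1 = 2.
φ(31) = 31 − 1 = 30.
φ(179) = 179 − 1 = 178.
φ(16647) = 2 × 30 × 178 = 10680.

10680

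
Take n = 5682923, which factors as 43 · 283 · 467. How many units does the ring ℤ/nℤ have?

5519304

φ(43) = 43 − 1 = 42.
φ(283) = 283 − 1 = 282.
φ(467) = 467 − 1 = 466.
Multiply: 42 · 282 · 466 = 5519304.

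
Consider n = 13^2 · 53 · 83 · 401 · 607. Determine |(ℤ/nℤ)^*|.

161240601600

φ(180956309417) = 180956309417 · (1 − 1/13) · (1 − 1/53) · (1 − 1/83) · (1 − 1/401) · (1 − 1/607)
       = 180956309417 · 12403123200/13919716109 = 161240601600.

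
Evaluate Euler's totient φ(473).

420

First factor: 473 = 11 * 43.
φ(473) = 473 · (1 − 1/11) · (1 − 1/43)
       = 473 · 420/473 = 420.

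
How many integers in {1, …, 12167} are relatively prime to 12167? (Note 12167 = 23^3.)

φ(23^3) = 23^3 − 23^2 = 12167 − 529 = 11638.

11638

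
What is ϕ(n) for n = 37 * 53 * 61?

φ(37) = 37 − 1 = 36.
φ(53) = 53 − 1 = 52.
φ(61) = 61 − 1 = 60.
φ(119621) = 36 × 52 × 60 = 112320.

112320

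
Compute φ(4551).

2880

Prime factorization: 4551 = 3 · 37 · 41.
φ(3) = 3 − 1 = 2.
φ(37) = 37 − 1 = 36.
φ(41) = 41 − 1 = 40.
Multiply: 2 · 36 · 40 = 2880.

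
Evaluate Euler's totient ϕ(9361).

7920

Prime factorization: 9361 = 11 × 23 × 37.
φ(9361) = 9361 · (1 − 1/11) · (1 − 1/23) · (1 − 1/37)
       = 9361 · 7920/9361 = 7920.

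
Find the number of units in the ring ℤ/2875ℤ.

2200

Prime factorization: 2875 = 5^3 · 23.
φ(5^3) = 5^2·(5−1) = 25·4 = 100.
φ(23) = 23 − 1 = 22.
Since φ is multiplicative, φ(2875) = 100 · 22 = 2200.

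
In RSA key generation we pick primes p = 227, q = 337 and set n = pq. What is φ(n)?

φ(n) = (p − 1)(q − 1) = (227−1)(337−1) = 226·336 = 75936.

75936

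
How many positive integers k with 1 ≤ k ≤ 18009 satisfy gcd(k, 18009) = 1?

18009 = 3^3 · 23 · 29.
φ(3^3) = 3^2·(3−1) = 9·2 = 18.
φ(23) = 23 − 1 = 22.
φ(29) = 29 − 1 = 28.
Since φ is multiplicative, φ(18009) = 18 · 22 · 28 = 11088.

11088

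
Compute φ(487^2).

φ(487^2) = 487^2 − 487^1 = 237169 − 487 = 236682.

236682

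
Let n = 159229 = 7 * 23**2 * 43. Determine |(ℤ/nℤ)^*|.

127512

φ(159229) = 159229 · (1 − 1/7) · (1 − 1/23) · (1 − 1/43)
       = 159229 · 5544/6923 = 127512.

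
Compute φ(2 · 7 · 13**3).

12168

φ(2) = 2 − 1 = 1.
φ(7) = 7 − 1 = 6.
φ(13^3) = 13^2·(13−1) = 169·12 = 2028.
φ(30758) = 1 × 6 × 2028 = 12168.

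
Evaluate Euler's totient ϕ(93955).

66528

First factor: 93955 = 5 · 19 · 23 · 43.
φ(93955) = 93955 · (1 − 1/5) · (1 − 1/19) · (1 − 1/23) · (1 − 1/43)
       = 93955 · 66528/93955 = 66528.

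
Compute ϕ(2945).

2160

Factor 2945: 2945 = 5 · 19 · 31.
φ(5) = 5 − 1 = 4.
φ(19) = 19 − 1 = 18.
φ(31) = 31 − 1 = 30.
Multiply: 4 · 18 · 30 = 2160.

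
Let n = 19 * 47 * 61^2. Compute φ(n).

φ(3322853) = 3322853 · (1 − 1/19) · (1 − 1/47) · (1 − 1/61)
       = 3322853 · 49680/54473 = 3030480.

3030480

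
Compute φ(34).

Factor 34: 34 = 2 × 17.
φ(34) = 34 · (1 − 1/2) · (1 − 1/17)
       = 34 · 16/34 = 16.

16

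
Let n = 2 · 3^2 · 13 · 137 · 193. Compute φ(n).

φ(2) = 2 − 1 = 1.
φ(3^2) = 3^1·(3−1) = 3·2 = 6.
φ(13) = 13 − 1 = 12.
φ(137) = 137 − 1 = 136.
φ(193) = 193 − 1 = 192.
Since φ is multiplicative, φ(6187194) = 1 · 6 · 12 · 136 · 192 = 1880064.

1880064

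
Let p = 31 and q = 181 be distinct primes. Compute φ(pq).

φ(n) = (p − 1)(q − 1) = (31−1)(181−1) = 30·180 = 5400.

5400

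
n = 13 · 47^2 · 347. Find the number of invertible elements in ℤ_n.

φ(13) = 13 − 1 = 12.
φ(47^2) = 47^2 − 47^1 = 2209 − 47 = 2162.
φ(347) = 347 − 1 = 346.
φ(9964799) = 12 × 2162 × 346 = 8976624.

8976624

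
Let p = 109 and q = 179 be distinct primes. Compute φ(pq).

For distinct primes, φ(pq) = (p−1)(q−1) = 108 × 178 = 19224.

19224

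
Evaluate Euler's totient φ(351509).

Factor 351509: 351509 = 17 × 23 × 29 × 31.
φ(17) = 17 − 1 = 16.
φ(23) = 23 − 1 = 22.
φ(29) = 29 − 1 = 28.
φ(31) = 31 − 1 = 30.
Multiply: 16 · 22 · 28 · 30 = 295680.

295680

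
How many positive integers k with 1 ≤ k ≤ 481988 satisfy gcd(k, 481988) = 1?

Factor 481988: 481988 = 2^2 · 13^2 · 23 · 31.
φ(2^2) = 2^2 − 2^1 = 4 − 2 = 2.
φ(13^2) = 13^2 − 13^1 = 169 − 13 = 156.
φ(23) = 23 − 1 = 22.
φ(31) = 31 − 1 = 30.
Multiply: 2 · 156 · 22 · 30 = 205920.

205920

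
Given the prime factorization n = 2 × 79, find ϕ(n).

78

φ(2) = 2 − 1 = 1.
φ(79) = 79 − 1 = 78.
Multiply: 1 · 78 = 78.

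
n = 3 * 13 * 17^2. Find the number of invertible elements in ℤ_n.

φ(3) = 3 − 1 = 2.
φ(13) = 13 − 1 = 12.
φ(17^2) = 17^1·(17−1) = 17·16 = 272.
φ(11271) = 2 × 12 × 272 = 6528.

6528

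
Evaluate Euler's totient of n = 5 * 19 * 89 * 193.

φ(5) = 5 − 1 = 4.
φ(19) = 19 − 1 = 18.
φ(89) = 89 − 1 = 88.
φ(193) = 193 − 1 = 192.
Since φ is multiplicative, φ(1631815) = 4 · 18 · 88 · 192 = 1216512.

1216512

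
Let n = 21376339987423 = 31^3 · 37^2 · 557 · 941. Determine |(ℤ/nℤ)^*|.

20070191318400

φ(21376339987423) = 21376339987423 · (1 − 1/31) · (1 − 1/37) · (1 − 1/557) · (1 − 1/941)
       = 21376339987423 · 564451200/601185139 = 20070191318400.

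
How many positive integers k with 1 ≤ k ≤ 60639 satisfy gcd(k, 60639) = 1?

60639 = 3 · 17 · 29 · 41.
φ(60639) = 60639 · (1 − 1/3) · (1 − 1/17) · (1 − 1/29) · (1 − 1/41)
       = 60639 · 35840/60639 = 35840.

35840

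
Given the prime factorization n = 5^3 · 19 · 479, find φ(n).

860400

φ(1137625) = 1137625 · (1 − 1/5) · (1 − 1/19) · (1 − 1/479)
       = 1137625 · 34416/45505 = 860400.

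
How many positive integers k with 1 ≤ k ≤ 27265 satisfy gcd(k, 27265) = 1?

17280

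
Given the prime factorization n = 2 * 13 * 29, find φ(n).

φ(2) = 2 − 1 = 1.
φ(13) = 13 − 1 = 12.
φ(29) = 29 − 1 = 28.
Multiply: 1 · 12 · 28 = 336.

336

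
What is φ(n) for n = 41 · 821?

φ(33661) = 33661 · (1 − 1/41) · (1 − 1/821)
       = 33661 · 32800/33661 = 32800.

32800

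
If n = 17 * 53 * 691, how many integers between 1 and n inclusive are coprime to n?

574080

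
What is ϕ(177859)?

142560

177859 = 11 · 19 · 23 · 37.
φ(177859) = 177859 · (1 − 1/11) · (1 − 1/19) · (1 − 1/23) · (1 − 1/37)
       = 177859 · 142560/177859 = 142560.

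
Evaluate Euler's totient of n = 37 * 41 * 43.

φ(65231) = 65231 · (1 − 1/37) · (1 − 1/41) · (1 − 1/43)
       = 65231 · 60480/65231 = 60480.

60480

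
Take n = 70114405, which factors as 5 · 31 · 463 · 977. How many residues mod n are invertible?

φ(70114405) = 70114405 · (1 − 1/5) · (1 − 1/31) · (1 − 1/463) · (1 − 1/977)
       = 70114405 · 54109440/70114405 = 54109440.

54109440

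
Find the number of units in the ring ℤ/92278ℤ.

First factor: 92278 = 2 · 29 · 37 · 43.
φ(92278) = 92278 · (1 − 1/2) · (1 − 1/29) · (1 − 1/37) · (1 − 1/43)
       = 92278 · 42336/92278 = 42336.

42336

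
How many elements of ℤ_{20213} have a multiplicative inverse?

17920

Factor 20213: 20213 = 17 × 29 × 41.
φ(20213) = 20213 · (1 − 1/17) · (1 − 1/29) · (1 − 1/41)
       = 20213 · 17920/20213 = 17920.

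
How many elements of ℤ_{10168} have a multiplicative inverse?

First factor: 10168 = 2^3 * 31 * 41.
φ(2^3) = 2^3 − 2^2 = 8 − 4 = 4.
φ(31) = 31 − 1 = 30.
φ(41) = 41 − 1 = 40.
Multiply: 4 · 30 · 40 = 4800.

4800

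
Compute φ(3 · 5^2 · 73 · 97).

276480

φ(3) = 3 − 1 = 2.
φ(5^2) = 5^2 − 5^1 = 25 − 5 = 20.
φ(73) = 73 − 1 = 72.
φ(97) = 97 − 1 = 96.
Since φ is multiplicative, φ(531075) = 2 · 20 · 72 · 96 = 276480.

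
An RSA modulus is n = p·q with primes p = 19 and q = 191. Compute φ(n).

φ(n) = (p − 1)(q − 1) = (19−1)(191−1) = 18·190 = 3420.

3420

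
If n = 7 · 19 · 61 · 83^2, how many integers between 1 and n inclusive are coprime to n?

φ(7) = 7 − 1 = 6.
φ(19) = 19 − 1 = 18.
φ(61) = 61 − 1 = 60.
φ(83^2) = 83^1·(83−1) = 83·82 = 6806.
Multiply: 6 · 18 · 60 · 6806 = 44102880.

44102880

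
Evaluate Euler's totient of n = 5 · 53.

208

φ(5) = 5 − 1 = 4.
φ(53) = 53 − 1 = 52.
Since φ is multiplicative, φ(265) = 4 · 52 = 208.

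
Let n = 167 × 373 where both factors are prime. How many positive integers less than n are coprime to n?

61752

φ(167) = 167 − 1 = 166.
φ(373) = 373 − 1 = 372.
φ(62291) = 166 × 372 = 61752.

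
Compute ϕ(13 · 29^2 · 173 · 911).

φ(1723073599) = 1723073599 · (1 − 1/13) · (1 − 1/29) · (1 − 1/173) · (1 − 1/911)
       = 1723073599 · 52590720/59416331 = 1525130880.

1525130880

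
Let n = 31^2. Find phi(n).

930

φ(961) = 961 · (1 − 1/31)
       = 961 · 30/31 = 930.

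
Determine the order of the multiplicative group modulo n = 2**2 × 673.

φ(2692) = 2692 · (1 − 1/2) · (1 − 1/673)
       = 2692 · 672/1346 = 1344.

1344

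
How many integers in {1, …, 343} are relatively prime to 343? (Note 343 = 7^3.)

294

φ(343) = 343 · (1 − 1/7)
       = 343 · 6/7 = 294.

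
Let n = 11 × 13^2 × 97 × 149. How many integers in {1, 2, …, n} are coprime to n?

22164480

φ(26868127) = 26868127 · (1 − 1/11) · (1 − 1/13) · (1 − 1/97) · (1 − 1/149)
       = 26868127 · 1704960/2066779 = 22164480.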